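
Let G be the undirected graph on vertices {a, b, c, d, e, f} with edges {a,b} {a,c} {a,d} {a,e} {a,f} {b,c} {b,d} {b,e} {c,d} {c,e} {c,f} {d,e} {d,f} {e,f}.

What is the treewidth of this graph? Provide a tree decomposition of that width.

The largest bag has 5 vertices, giving width 4; this decomposition certifies tw(G) ≤ 4. For the lower bound, the 5 vertices {a, c, d, e, f} are pairwise adjacent, and any tree decomposition puts a clique entirely inside one bag — forcing width ≥ 4. Combining the bounds, tw(G) = 4.

Treewidth 4.
Bags: B1 = {a, b, c, d, e}  B2 = {a, c, d, e, f}
Tree: B1–B2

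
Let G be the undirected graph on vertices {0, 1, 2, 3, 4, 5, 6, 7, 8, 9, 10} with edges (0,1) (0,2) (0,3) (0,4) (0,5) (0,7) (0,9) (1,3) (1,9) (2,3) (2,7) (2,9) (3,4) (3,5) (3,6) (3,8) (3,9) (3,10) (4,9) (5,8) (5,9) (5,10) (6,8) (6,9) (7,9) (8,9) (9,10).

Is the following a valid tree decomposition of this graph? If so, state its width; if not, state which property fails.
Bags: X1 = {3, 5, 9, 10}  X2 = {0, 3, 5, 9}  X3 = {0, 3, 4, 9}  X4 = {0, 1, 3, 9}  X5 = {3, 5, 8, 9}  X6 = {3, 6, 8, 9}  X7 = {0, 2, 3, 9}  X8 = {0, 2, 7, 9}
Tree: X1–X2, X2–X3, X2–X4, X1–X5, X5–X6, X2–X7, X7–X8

Every vertex of G appears in some bag (union = {0, 1, 2, 3, 4, 5, 6, 7, 8, 9, 10}); every edge is covered by a bag; and for each vertex v the set of bags containing v is connected in the bag tree. The decomposition is therefore valid. The largest bag has 4 vertices, so the width is 3.

Yes; width 3.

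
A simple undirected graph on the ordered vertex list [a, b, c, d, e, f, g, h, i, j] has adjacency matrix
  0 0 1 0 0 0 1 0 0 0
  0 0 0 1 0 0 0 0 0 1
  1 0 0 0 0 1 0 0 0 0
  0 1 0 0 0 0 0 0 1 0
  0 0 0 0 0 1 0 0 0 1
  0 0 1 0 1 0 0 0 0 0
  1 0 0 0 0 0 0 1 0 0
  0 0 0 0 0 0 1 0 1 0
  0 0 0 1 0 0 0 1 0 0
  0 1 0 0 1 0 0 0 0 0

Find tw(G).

A width-2 tree decomposition is:
Bags: B1 = {g, h, i}  B2 = {d, g, i}  B3 = {b, d, g}  B4 = {b, g, j}  B5 = {e, g, j}  B6 = {e, f, g}  B7 = {c, f, g}  B8 = {a, c, g}
Tree: B1–B2, B2–B3, B3–B4, B4–B5, B5–B6, B6–B7, B7–B8
Each bag holds 3 vertices, so the decomposition has width 2, which upper-bounds the treewidth. The edges g–h–i–d–b–j–e–f–c–a–g form a cycle, so G is not a tree and its treewidth is at least 2. Hence tw(G) = 2 exactly.

2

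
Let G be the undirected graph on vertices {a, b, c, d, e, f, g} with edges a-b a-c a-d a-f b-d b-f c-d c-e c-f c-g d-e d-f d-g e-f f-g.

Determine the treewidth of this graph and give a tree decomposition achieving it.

Every bag has size at most 4, so the width is 4 − 1 = 3 and tw(G) ≤ 3. Conversely, {c, d, f, g} is a clique of size 4, and the vertices of any clique must share a bag in every tree decomposition; so some bag has ≥ 4 vertices and tw(G) ≥ 3. Combining the bounds, tw(G) = 3.

Treewidth 3.
One such decomposition:
Bags: B1 = {a, c, d, f}  B2 = {a, b, d, f}  B3 = {c, d, e, f}  B4 = {c, d, f, g}
Tree: B1–B2, B1–B3, B1–B4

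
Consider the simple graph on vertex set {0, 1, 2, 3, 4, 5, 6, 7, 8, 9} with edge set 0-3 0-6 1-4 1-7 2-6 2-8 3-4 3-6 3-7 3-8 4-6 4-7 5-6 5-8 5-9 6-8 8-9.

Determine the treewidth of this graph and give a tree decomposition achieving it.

Every bag has size at most 3, so the width is 3 − 1 = 2 and tw(G) ≤ 2. On the other hand G contains the 3-clique {1, 4, 7}. A clique must lie in a single bag of any decomposition, so no decomposition can have width below 2. Combining the bounds, tw(G) = 2.

Treewidth 2.
One optimal decomposition is:
Bags: B1 = {3, 4, 6}  B2 = {3, 6, 8}  B3 = {3, 4, 7}  B4 = {5, 6, 8}  B5 = {0, 3, 6}  B6 = {1, 4, 7}  B7 = {5, 8, 9}  B8 = {2, 6, 8}
Tree: B1–B2, B1–B3, B2–B4, B1–B5, B3–B6, B4–B7, B4–B8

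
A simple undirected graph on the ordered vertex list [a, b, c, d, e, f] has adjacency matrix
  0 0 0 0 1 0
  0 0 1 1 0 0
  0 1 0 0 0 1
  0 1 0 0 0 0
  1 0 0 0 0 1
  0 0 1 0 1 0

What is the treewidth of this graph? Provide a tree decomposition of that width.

Treewidth 1.
Bags: B1 = {b, d}  B2 = {b, c}  B3 = {c, f}  B4 = {e, f}  B5 = {a, e}
Tree: B1–B2, B2–B3, B3–B4, B4–B5

Each bag holds 2 vertices, so the decomposition has width 1, which upper-bounds the treewidth. Any graph with an edge has treewidth ≥ 1, and G has the edge d–b. Therefore the treewidth is 1.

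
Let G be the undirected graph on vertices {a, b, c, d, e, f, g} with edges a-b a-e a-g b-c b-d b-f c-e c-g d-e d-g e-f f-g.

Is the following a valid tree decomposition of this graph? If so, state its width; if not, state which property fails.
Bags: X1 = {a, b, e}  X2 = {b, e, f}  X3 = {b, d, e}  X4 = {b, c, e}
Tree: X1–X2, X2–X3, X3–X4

A tree decomposition must satisfy three properties: every vertex lies in some bag; for every edge, both endpoints lie together in some bag; and for every vertex, the bags containing it form a connected subtree. Here vertex g appears in no bag, so the decomposition is invalid.

No — vertex g appears in no bag.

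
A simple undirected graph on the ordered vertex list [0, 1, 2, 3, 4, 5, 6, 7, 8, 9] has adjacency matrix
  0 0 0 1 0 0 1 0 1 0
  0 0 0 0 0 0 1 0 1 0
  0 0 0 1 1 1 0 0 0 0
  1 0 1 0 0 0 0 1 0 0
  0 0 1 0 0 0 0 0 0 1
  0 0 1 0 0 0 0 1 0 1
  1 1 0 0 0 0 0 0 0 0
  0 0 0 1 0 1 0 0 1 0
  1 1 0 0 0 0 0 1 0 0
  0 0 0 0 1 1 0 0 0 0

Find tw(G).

2

A width-2 tree decomposition is:
Bags: B1 = {1, 6, 8}  B2 = {0, 6, 8}  B3 = {0, 7, 8}  B4 = {0, 3, 7}  B5 = {3, 5, 7}  B6 = {2, 3, 5}  B7 = {2, 5, 9}  B8 = {2, 4, 9}
Tree: B1–B2, B2–B3, B3–B4, B4–B5, B5–B6, B6–B7, B7–B8
The largest bag has 3 vertices, giving width 2; this decomposition certifies tw(G) ≤ 2. For the lower bound, G contains the cycle 1–6–0–8–1, so G is not a forest; only forests have treewidth ≤ 1, hence tw(G) ≥ 2. Combining the bounds, tw(G) = 2.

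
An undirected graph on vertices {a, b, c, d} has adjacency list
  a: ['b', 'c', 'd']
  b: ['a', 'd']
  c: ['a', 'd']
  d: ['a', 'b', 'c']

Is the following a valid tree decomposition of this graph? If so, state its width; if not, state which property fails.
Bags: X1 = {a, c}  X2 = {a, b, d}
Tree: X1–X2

No — edge (d,c) lies in no bag.

A tree decomposition must satisfy three properties: every vertex lies in some bag; for every edge, both endpoints lie together in some bag; and for every vertex, the bags containing it form a connected subtree. Here edge (d,c) lies in no bag, so the decomposition is invalid.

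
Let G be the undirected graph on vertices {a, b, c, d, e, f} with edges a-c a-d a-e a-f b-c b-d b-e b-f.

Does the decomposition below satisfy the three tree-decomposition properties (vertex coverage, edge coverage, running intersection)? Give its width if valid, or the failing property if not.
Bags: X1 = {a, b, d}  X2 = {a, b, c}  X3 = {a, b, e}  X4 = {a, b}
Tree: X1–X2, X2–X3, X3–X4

A tree decomposition must satisfy three properties: every vertex lies in some bag; for every edge, both endpoints lie together in some bag; and for every vertex, the bags containing it form a connected subtree. Here vertex f appears in no bag, so the decomposition is invalid.

No — vertex f appears in no bag.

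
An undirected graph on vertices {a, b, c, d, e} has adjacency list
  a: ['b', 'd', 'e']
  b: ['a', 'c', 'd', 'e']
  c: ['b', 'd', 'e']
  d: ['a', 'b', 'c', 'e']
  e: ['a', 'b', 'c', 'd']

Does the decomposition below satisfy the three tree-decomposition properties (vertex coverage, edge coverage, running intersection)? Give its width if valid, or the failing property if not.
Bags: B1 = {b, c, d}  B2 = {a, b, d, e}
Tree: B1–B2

A tree decomposition must satisfy three properties: every vertex lies in some bag; for every edge, both endpoints lie together in some bag; and for every vertex, the bags containing it form a connected subtree. Here edge (e,c) lies in no bag, so the decomposition is invalid.

No — edge (e,c) lies in no bag.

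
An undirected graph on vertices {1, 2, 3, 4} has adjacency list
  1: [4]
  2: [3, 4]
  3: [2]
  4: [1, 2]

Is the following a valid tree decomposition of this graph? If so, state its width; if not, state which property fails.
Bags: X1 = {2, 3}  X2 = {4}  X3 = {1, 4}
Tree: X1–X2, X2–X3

A tree decomposition must satisfy three properties: every vertex lies in some bag; for every edge, both endpoints lie together in some bag; and for every vertex, the bags containing it form a connected subtree. Here edge (2,4) lies in no bag, so the decomposition is invalid.

No — edge (2,4) lies in no bag.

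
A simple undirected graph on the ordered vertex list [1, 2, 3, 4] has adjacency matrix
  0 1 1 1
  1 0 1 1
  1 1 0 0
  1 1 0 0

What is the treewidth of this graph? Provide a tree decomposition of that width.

The largest bag has 3 vertices, giving width 2; this decomposition certifies tw(G) ≤ 2. For the lower bound, the 3 vertices {1, 2, 3} are pairwise adjacent, and any tree decomposition puts a clique entirely inside one bag — forcing width ≥ 2. Combining the bounds, tw(G) = 2.

Treewidth 2.
Bags: B1 = {1, 2, 4}  B2 = {1, 2, 3}
Tree: B1–B2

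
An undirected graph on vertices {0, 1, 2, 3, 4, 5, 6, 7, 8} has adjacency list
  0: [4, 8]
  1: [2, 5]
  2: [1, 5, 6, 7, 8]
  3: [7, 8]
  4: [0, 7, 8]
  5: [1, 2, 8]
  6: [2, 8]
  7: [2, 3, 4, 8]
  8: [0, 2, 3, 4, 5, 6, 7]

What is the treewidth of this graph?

A width-2 tree decomposition is:
Bags: B1 = {2, 5, 8}  B2 = {1, 2, 5}  B3 = {2, 6, 8}  B4 = {2, 7, 8}  B5 = {4, 7, 8}  B6 = {0, 4, 8}  B7 = {3, 7, 8}
Tree: B1–B2, B1–B3, B1–B4, B4–B5, B5–B6, B5–B7
The largest bag has 3 vertices, giving width 2; this decomposition certifies tw(G) ≤ 2. On the other hand G contains the 3-clique {0, 4, 8}. A clique must lie in a single bag of any decomposition, so no decomposition can have width below 2. Therefore the treewidth is 2.

2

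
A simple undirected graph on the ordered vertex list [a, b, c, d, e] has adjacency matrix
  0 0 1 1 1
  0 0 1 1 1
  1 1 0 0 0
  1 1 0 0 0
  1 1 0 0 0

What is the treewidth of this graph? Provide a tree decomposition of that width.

Treewidth 2.
Bags: B1 = {a, b, c}  B2 = {a, b, d}  B3 = {a, b, e}
Tree: B1–B2, B2–B3

The largest bag has 3 vertices, giving width 2; this decomposition certifies tw(G) ≤ 2. The edges c–a–d–b–c form a cycle, so G is not a tree and its treewidth is at least 2. Hence tw(G) = 2 exactly.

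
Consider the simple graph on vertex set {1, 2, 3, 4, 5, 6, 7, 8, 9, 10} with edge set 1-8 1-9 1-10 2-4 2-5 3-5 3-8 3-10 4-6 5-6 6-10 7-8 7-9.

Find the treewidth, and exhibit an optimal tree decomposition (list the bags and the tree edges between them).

The largest bag has 3 vertices, giving width 2; this decomposition certifies tw(G) ≤ 2. The edges 9–7–8–1–9 form a cycle, so G is not a tree and its treewidth is at least 2. The upper and lower bounds meet at 2, so that is the treewidth.

Treewidth 2.
One such decomposition:
Bags: B1 = {1, 7, 9}  B2 = {1, 7, 8}  B3 = {1, 8, 10}  B4 = {3, 8, 10}  B5 = {3, 6, 10}  B6 = {3, 5, 6}  B7 = {4, 5, 6}  B8 = {2, 4, 5}
Tree: B1–B2, B2–B3, B3–B4, B4–B5, B5–B6, B6–B7, B7–B8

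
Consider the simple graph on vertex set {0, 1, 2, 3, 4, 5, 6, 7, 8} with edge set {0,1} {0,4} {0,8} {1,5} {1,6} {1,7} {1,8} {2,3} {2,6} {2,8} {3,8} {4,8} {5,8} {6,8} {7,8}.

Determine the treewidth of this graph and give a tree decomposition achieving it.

Treewidth 2.
One such decomposition:
Bags: B1 = {1, 6, 8}  B2 = {0, 1, 8}  B3 = {2, 6, 8}  B4 = {1, 5, 8}  B5 = {2, 3, 8}  B6 = {0, 4, 8}  B7 = {1, 7, 8}
Tree: B1–B2, B1–B3, B2–B4, B3–B5, B2–B6, B2–B7

The largest bag has 3 vertices, giving width 2; this decomposition certifies tw(G) ≤ 2. For the lower bound, the 3 vertices {0, 1, 8} are pairwise adjacent, and any tree decomposition puts a clique entirely inside one bag — forcing width ≥ 2. The upper and lower bounds meet at 2, so that is the treewidth.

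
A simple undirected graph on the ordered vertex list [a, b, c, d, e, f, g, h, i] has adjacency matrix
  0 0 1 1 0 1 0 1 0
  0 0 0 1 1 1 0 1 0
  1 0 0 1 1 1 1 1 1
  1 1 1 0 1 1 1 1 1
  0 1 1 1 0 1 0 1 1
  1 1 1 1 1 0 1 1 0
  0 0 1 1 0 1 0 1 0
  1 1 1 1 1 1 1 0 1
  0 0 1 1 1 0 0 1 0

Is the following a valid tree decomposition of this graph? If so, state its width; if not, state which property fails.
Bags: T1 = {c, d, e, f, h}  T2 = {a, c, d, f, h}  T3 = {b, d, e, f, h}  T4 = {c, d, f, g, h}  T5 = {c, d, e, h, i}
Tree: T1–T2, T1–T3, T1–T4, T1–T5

Yes; width 4.

Checking the three conditions: (i) the bags cover all of {a, b, c, d, e, f, g, h, i}; (ii) for each edge, some bag contains both endpoints; (iii) the bags containing any fixed vertex form a subtree. All hold, so the decomposition is valid with width 5 − 1 = 4.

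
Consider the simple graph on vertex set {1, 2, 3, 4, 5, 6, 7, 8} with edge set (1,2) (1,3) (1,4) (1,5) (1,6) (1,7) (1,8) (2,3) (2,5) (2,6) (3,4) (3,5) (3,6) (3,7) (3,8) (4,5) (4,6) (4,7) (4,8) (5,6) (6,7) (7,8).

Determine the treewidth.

A width-4 tree decomposition is:
Bags: B1 = {1, 3, 4, 5, 6}  B2 = {1, 2, 3, 5, 6}  B3 = {1, 3, 4, 6, 7}  B4 = {1, 3, 4, 7, 8}
Tree: B1–B2, B1–B3, B3–B4
Each bag holds 5 vertices, so the decomposition has width 4, which upper-bounds the treewidth. Conversely, {1, 2, 3, 5, 6} is a clique of size 5, and the vertices of any clique must share a bag in every tree decomposition; so some bag has ≥ 5 vertices and tw(G) ≥ 4. Therefore the treewidth is 4.

4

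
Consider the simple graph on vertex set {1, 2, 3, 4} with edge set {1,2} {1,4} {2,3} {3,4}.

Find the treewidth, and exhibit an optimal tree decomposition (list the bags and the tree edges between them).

Treewidth 2.
One such decomposition:
Bags: B1 = {1, 2, 4}  B2 = {2, 3, 4}
Tree: B1–B2

Each bag holds 3 vertices, so the decomposition has width 2, which upper-bounds the treewidth. Since 4–1–2–3–4 is a cycle in G, G is not acyclic. Forests are exactly the graphs of treewidth ≤ 1, so tw(G) ≥ 2. The upper and lower bounds meet at 2, so that is the treewidth.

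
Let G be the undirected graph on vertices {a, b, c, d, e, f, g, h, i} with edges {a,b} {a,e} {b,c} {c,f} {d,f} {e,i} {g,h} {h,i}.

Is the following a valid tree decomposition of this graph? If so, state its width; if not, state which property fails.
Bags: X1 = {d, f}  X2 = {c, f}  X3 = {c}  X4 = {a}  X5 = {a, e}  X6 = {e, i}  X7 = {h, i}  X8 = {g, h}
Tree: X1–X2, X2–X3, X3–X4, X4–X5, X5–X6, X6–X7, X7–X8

A tree decomposition must satisfy three properties: every vertex lies in some bag; for every edge, both endpoints lie together in some bag; and for every vertex, the bags containing it form a connected subtree. Here vertex b appears in no bag, so the decomposition is invalid.

No — vertex b appears in no bag.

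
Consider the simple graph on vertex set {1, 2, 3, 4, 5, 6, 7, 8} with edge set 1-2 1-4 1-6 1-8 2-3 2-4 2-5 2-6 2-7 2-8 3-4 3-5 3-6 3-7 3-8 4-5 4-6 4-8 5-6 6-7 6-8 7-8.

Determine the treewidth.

A width-4 tree decomposition is:
Bags: B1 = {2, 3, 6, 7, 8}  B2 = {2, 3, 4, 6, 8}  B3 = {2, 3, 4, 5, 6}  B4 = {1, 2, 4, 6, 8}
Tree: B1–B2, B2–B3, B2–B4
The largest bag has 5 vertices, giving width 4; this decomposition certifies tw(G) ≤ 4. On the other hand G contains the 5-clique {1, 2, 4, 6, 8}. A clique must lie in a single bag of any decomposition, so no decomposition can have width below 4. The upper and lower bounds meet at 4, so that is the treewidth.

4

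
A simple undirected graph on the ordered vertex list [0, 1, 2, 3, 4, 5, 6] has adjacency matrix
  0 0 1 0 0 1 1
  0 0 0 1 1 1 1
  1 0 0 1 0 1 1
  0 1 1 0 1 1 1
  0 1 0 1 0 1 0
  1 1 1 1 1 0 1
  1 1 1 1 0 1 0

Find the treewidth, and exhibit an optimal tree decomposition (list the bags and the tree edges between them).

The largest bag has 4 vertices, giving width 3; this decomposition certifies tw(G) ≤ 3. On the other hand G contains the 4-clique {0, 2, 5, 6}. A clique must lie in a single bag of any decomposition, so no decomposition can have width below 3. Combining the bounds, tw(G) = 3.

Treewidth 3.
One such decomposition:
Bags: B1 = {0, 2, 5, 6}  B2 = {2, 3, 5, 6}  B3 = {1, 3, 5, 6}  B4 = {1, 3, 4, 5}
Tree: B1–B2, B2–B3, B3–B4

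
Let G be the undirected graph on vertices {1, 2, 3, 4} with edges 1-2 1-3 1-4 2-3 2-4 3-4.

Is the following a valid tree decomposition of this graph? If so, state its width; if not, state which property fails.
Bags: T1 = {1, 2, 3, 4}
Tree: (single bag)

Checking the three conditions: (i) the bags cover all of {1, 2, 3, 4}; (ii) for each edge, some bag contains both endpoints; (iii) the bags containing any fixed vertex form a subtree. All hold, so the decomposition is valid with width 4 − 1 = 3.

Yes; width 3.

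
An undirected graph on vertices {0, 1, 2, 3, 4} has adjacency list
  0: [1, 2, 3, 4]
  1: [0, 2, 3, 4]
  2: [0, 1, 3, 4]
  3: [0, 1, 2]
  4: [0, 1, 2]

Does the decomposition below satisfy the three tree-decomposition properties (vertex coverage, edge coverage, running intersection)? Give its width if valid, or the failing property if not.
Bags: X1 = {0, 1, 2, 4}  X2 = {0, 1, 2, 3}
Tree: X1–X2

Checking the three conditions: (i) the bags cover all of {0, 1, 2, 3, 4}; (ii) for each edge, some bag contains both endpoints; (iii) the bags containing any fixed vertex form a subtree. All hold, so the decomposition is valid with width 4 − 1 = 3.

Yes; width 3.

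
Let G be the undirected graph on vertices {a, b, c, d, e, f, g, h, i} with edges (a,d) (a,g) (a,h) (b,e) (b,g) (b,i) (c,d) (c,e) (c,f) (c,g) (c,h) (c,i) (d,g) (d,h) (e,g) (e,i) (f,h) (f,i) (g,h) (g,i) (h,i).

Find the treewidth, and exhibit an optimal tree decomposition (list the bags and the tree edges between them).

Treewidth 3.
One optimal decomposition is:
Bags: B1 = {c, e, g, i}  B2 = {c, g, h, i}  B3 = {c, d, g, h}  B4 = {c, f, h, i}  B5 = {a, d, g, h}  B6 = {b, e, g, i}
Tree: B1–B2, B2–B3, B2–B4, B3–B5, B1–B6

Every bag has size at most 4, so the width is 4 − 1 = 3 and tw(G) ≤ 3. For the lower bound, the 4 vertices {c, e, g, i} are pairwise adjacent, and any tree decomposition puts a clique entirely inside one bag — forcing width ≥ 3. The upper and lower bounds meet at 3, so that is the treewidth.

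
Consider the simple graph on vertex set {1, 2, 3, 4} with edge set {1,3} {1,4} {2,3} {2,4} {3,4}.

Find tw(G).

A width-2 tree decomposition is:
Bags: B1 = {2, 3, 4}  B2 = {1, 3, 4}
Tree: B1–B2
Every bag has size at most 3, so the width is 3 − 1 = 2 and tw(G) ≤ 2. Conversely, {1, 3, 4} is a clique of size 3, and the vertices of any clique must share a bag in every tree decomposition; so some bag has ≥ 3 vertices and tw(G) ≥ 2. Hence tw(G) = 2 exactly.

2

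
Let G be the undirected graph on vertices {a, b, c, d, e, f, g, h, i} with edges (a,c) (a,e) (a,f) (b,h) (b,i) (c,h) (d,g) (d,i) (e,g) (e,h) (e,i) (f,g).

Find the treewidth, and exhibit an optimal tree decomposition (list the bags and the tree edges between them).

Treewidth 3.
One such decomposition:
Bags: B1 = {a, d, f, g}  B2 = {a, d, e, g}  B3 = {a, d, e, i}  B4 = {a, c, e, i}  B5 = {c, e, h, i}  B6 = {b, c, h, i}
Tree: B1–B2, B2–B3, B3–B4, B4–B5, B5–B6

The largest bag has 4 vertices, giving width 3; this decomposition certifies tw(G) ≤ 3. For the lower bound: the 4 vertex sets {d,f,g}, {a}, {e}, {b,c,h,i} are disjoint, each induces a connected subgraph, and every pair is joined by at least one edge of G. Contracting each set to a single vertex therefore yields K_{4} as a minor, and since treewidth is minor-monotone, tw(G) ≥ tw(K_{4}) = 3. Hence tw(G) = 3 exactly.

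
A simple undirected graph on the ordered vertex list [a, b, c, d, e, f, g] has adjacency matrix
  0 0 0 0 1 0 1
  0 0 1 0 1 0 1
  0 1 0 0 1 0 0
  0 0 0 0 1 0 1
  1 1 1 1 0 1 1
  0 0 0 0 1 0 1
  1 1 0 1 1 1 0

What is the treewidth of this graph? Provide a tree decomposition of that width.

Treewidth 2.
Bags: B1 = {b, e, g}  B2 = {b, c, e}  B3 = {a, e, g}  B4 = {e, f, g}  B5 = {d, e, g}
Tree: B1–B2, B1–B3, B3–B4, B1–B5

Each bag holds 3 vertices, so the decomposition has width 2, which upper-bounds the treewidth. For the lower bound, the 3 vertices {d, e, g} are pairwise adjacent, and any tree decomposition puts a clique entirely inside one bag — forcing width ≥ 2. Therefore the treewidth is 2.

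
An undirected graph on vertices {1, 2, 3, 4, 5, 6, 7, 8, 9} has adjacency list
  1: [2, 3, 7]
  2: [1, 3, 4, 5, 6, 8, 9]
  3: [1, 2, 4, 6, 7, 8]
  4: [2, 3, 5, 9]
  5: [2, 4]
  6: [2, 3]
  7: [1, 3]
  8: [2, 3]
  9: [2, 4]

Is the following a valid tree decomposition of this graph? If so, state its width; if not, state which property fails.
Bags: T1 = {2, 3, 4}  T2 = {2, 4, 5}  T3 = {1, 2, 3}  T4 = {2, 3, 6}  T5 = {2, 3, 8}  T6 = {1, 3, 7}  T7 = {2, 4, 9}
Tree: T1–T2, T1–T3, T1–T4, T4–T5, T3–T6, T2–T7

Yes; width 2.

Every vertex of G appears in some bag (union = {1, 2, 3, 4, 5, 6, 7, 8, 9}); every edge is covered by a bag; and for each vertex v the set of bags containing v is connected in the bag tree. The decomposition is therefore valid. The largest bag has 3 vertices, so the width is 2.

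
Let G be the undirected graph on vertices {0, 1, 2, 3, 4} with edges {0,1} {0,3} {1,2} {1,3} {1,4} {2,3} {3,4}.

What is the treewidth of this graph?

A width-2 tree decomposition is:
Bags: B1 = {1, 2, 3}  B2 = {0, 1, 3}  B3 = {1, 3, 4}
Tree: B1–B2, B1–B3
Each bag holds 3 vertices, so the decomposition has width 2, which upper-bounds the treewidth. Conversely, {0, 1, 3} is a clique of size 3, and the vertices of any clique must share a bag in every tree decomposition; so some bag has ≥ 3 vertices and tw(G) ≥ 2. Combining the bounds, tw(G) = 2.

2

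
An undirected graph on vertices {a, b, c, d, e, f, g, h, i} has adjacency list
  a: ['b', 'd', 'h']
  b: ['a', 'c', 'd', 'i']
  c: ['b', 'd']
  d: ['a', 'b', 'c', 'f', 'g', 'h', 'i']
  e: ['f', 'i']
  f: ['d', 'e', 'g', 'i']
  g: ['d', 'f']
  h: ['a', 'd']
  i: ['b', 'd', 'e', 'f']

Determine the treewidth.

2

A width-2 tree decomposition is:
Bags: B1 = {d, f, i}  B2 = {b, d, i}  B3 = {d, f, g}  B4 = {b, c, d}  B5 = {a, b, d}  B6 = {e, f, i}  B7 = {a, d, h}
Tree: B1–B2, B1–B3, B2–B4, B2–B5, B1–B6, B5–B7
The largest bag has 3 vertices, giving width 2; this decomposition certifies tw(G) ≤ 2. For the lower bound, the 3 vertices {d, f, g} are pairwise adjacent, and any tree decomposition puts a clique entirely inside one bag — forcing width ≥ 2. Therefore the treewidth is 2.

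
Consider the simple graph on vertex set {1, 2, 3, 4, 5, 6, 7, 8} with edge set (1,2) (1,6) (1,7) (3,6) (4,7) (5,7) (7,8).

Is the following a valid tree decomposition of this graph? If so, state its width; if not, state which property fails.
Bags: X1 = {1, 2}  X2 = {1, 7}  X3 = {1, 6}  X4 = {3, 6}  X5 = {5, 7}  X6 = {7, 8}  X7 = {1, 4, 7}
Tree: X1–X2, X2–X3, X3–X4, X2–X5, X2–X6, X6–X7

No — bags containing vertex 1 are not connected in the tree.

A tree decomposition must satisfy three properties: every vertex lies in some bag; for every edge, both endpoints lie together in some bag; and for every vertex, the bags containing it form a connected subtree. Here bags containing vertex 1 are not connected in the tree, so the decomposition is invalid.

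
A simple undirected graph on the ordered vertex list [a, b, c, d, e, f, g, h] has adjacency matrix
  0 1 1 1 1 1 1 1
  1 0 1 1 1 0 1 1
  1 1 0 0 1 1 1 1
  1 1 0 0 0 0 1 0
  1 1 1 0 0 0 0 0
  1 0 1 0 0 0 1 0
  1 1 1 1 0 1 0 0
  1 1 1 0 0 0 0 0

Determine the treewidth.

3

A width-3 tree decomposition is:
Bags: B1 = {a, b, c, g}  B2 = {a, b, c, e}  B3 = {a, b, c, h}  B4 = {a, c, f, g}  B5 = {a, b, d, g}
Tree: B1–B2, B2–B3, B1–B4, B1–B5
The largest bag has 4 vertices, giving width 3; this decomposition certifies tw(G) ≤ 3. Conversely, {a, c, f, g} is a clique of size 4, and the vertices of any clique must share a bag in every tree decomposition; so some bag has ≥ 4 vertices and tw(G) ≥ 3. Hence tw(G) = 3 exactly.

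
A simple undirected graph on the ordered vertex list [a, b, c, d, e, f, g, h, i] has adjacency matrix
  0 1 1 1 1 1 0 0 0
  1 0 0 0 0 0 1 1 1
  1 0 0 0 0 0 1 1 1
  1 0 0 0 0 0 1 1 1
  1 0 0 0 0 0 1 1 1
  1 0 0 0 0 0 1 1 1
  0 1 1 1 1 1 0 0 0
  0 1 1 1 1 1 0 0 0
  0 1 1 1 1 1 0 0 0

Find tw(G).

A width-4 tree decomposition is:
Bags: B1 = {a, d, g, h, i}  B2 = {a, c, g, h, i}  B3 = {a, b, g, h, i}  B4 = {a, e, g, h, i}  B5 = {a, f, g, h, i}
Tree: B1–B2, B2–B3, B3–B4, B4–B5
The largest bag has 5 vertices, giving width 4; this decomposition certifies tw(G) ≤ 4. For the lower bound: the 5 vertex sets {a,d}, {c,h}, {b,g}, {i}, {e} are disjoint, each induces a connected subgraph, and every pair is joined by at least one edge of G. Contracting each set to a single vertex therefore yields K_{5} as a minor, and since treewidth is minor-monotone, tw(G) ≥ tw(K_{5}) = 4. Hence tw(G) = 4 exactly.

4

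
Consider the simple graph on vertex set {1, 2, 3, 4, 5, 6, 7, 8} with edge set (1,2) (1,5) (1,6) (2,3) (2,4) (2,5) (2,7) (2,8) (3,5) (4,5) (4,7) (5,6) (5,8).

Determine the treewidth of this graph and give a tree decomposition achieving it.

Treewidth 2.
One such decomposition:
Bags: B1 = {2, 5, 8}  B2 = {2, 4, 5}  B3 = {1, 2, 5}  B4 = {1, 5, 6}  B5 = {2, 4, 7}  B6 = {2, 3, 5}
Tree: B1–B2, B2–B3, B3–B4, B2–B5, B1–B6

Every bag has size at most 3, so the width is 3 − 1 = 2 and tw(G) ≤ 2. Conversely, {2, 5, 8} is a clique of size 3, and the vertices of any clique must share a bag in every tree decomposition; so some bag has ≥ 3 vertices and tw(G) ≥ 2. The upper and lower bounds meet at 2, so that is the treewidth.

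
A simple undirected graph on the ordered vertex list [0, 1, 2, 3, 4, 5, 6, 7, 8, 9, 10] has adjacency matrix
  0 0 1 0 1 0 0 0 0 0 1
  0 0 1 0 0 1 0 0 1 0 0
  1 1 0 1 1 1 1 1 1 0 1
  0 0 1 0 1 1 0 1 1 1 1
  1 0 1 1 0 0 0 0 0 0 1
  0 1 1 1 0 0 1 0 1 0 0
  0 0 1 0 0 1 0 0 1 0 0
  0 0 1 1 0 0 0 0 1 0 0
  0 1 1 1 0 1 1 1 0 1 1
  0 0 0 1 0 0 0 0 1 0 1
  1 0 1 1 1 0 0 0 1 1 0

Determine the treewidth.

3

A width-3 tree decomposition is:
Bags: B1 = {2, 3, 8, 10}  B2 = {2, 3, 5, 8}  B3 = {3, 8, 9, 10}  B4 = {2, 3, 4, 10}  B5 = {0, 2, 4, 10}  B6 = {1, 2, 5, 8}  B7 = {2, 5, 6, 8}  B8 = {2, 3, 7, 8}
Tree: B1–B2, B1–B3, B1–B4, B4–B5, B2–B6, B6–B7, B1–B8
The largest bag has 4 vertices, giving width 3; this decomposition certifies tw(G) ≤ 3. Conversely, {3, 8, 9, 10} is a clique of size 4, and the vertices of any clique must share a bag in every tree decomposition; so some bag has ≥ 4 vertices and tw(G) ≥ 3. The upper and lower bounds meet at 3, so that is the treewidth.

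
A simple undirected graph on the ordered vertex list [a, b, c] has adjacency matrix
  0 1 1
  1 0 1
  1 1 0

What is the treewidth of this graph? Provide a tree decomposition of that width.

A single bag containing all 3 vertices is trivially a valid decomposition of width 2. For the lower bound, the 3 vertices {a, b, c} are pairwise adjacent, and any tree decomposition puts a clique entirely inside one bag — forcing width ≥ 2. The upper and lower bounds meet at 2, so that is the treewidth.

Treewidth 2.
Bags: B1 = {a, b, c}
Tree: (single bag)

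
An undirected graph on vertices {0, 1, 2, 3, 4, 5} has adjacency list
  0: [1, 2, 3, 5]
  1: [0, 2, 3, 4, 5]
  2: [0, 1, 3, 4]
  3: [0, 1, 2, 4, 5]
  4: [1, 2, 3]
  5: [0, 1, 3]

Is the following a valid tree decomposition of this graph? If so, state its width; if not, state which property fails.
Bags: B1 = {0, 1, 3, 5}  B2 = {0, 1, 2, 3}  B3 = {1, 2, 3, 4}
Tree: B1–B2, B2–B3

Yes; width 3.

Vertex coverage: the bags together contain {0, 1, 2, 3, 4, 5}, the full vertex set. Edge coverage: each edge of G has both endpoints in at least one bag. Running intersection: for every vertex, the bags containing it form a connected subtree. All three properties hold, so this is a valid tree decomposition of width max|bag| − 1 = 3, and hence tw(G) ≤ 3.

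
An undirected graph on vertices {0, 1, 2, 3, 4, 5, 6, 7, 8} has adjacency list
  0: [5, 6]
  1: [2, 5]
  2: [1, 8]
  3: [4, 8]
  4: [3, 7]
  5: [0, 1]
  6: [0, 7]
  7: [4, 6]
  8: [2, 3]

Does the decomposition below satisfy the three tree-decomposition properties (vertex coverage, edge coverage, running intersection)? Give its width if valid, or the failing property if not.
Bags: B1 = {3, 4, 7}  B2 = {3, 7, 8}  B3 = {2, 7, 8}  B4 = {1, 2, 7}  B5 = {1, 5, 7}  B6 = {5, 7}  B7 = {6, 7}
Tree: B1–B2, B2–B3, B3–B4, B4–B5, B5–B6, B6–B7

A tree decomposition must satisfy three properties: every vertex lies in some bag; for every edge, both endpoints lie together in some bag; and for every vertex, the bags containing it form a connected subtree. Here vertex 0 appears in no bag, so the decomposition is invalid.

No — vertex 0 appears in no bag.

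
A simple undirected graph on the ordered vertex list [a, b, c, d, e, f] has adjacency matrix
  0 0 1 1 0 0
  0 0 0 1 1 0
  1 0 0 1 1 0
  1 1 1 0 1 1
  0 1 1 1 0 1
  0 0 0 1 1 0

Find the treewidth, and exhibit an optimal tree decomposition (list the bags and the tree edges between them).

Treewidth 2.
One optimal decomposition is:
Bags: B1 = {c, d, e}  B2 = {d, e, f}  B3 = {b, d, e}  B4 = {a, c, d}
Tree: B1–B2, B2–B3, B1–B4

Each bag holds 3 vertices, so the decomposition has width 2, which upper-bounds the treewidth. On the other hand G contains the 3-clique {c, d, e}. A clique must lie in a single bag of any decomposition, so no decomposition can have width below 2. The upper and lower bounds meet at 2, so that is the treewidth.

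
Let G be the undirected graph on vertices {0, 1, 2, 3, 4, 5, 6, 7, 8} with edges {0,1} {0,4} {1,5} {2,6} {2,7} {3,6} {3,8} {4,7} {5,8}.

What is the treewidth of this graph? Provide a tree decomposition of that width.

Treewidth 2.
One optimal decomposition is:
Bags: B1 = {2, 4, 7}  B2 = {0, 2, 4}  B3 = {0, 1, 2}  B4 = {1, 2, 5}  B5 = {2, 5, 8}  B6 = {2, 3, 8}  B7 = {2, 3, 6}
Tree: B1–B2, B2–B3, B3–B4, B4–B5, B5–B6, B6–B7

Every bag has size at most 3, so the width is 3 − 1 = 2 and tw(G) ≤ 2. For the lower bound, G contains the cycle 2–7–4–0–1–5–8–3–6–2, so G is not a forest; only forests have treewidth ≤ 1, hence tw(G) ≥ 2. Combining the bounds, tw(G) = 2.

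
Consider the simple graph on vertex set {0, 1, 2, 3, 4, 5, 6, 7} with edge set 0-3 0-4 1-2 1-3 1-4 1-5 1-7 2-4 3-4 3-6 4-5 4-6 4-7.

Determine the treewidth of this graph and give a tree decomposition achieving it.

Every bag has size at most 3, so the width is 3 − 1 = 2 and tw(G) ≤ 2. Conversely, {0, 3, 4} is a clique of size 3, and the vertices of any clique must share a bag in every tree decomposition; so some bag has ≥ 3 vertices and tw(G) ≥ 2. Therefore the treewidth is 2.

Treewidth 2.
One such decomposition:
Bags: B1 = {0, 3, 4}  B2 = {1, 3, 4}  B3 = {1, 2, 4}  B4 = {1, 4, 7}  B5 = {3, 4, 6}  B6 = {1, 4, 5}
Tree: B1–B2, B2–B3, B2–B4, B2–B5, B2–B6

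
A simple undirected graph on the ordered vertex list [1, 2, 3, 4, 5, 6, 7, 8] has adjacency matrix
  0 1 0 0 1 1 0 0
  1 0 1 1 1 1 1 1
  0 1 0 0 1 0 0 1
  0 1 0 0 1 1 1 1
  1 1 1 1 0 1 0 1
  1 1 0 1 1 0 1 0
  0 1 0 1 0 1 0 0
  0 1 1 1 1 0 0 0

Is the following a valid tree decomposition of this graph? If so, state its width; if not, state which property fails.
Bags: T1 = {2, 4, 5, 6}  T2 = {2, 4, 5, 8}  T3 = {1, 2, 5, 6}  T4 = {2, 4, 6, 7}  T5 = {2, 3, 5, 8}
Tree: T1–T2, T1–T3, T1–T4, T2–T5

Vertex coverage: the bags together contain {1, 2, 3, 4, 5, 6, 7, 8}, the full vertex set. Edge coverage: each edge of G has both endpoints in at least one bag. Running intersection: for every vertex, the bags containing it form a connected subtree. All three properties hold, so this is a valid tree decomposition of width max|bag| − 1 = 3, and hence tw(G) ≤ 3.

Yes; width 3.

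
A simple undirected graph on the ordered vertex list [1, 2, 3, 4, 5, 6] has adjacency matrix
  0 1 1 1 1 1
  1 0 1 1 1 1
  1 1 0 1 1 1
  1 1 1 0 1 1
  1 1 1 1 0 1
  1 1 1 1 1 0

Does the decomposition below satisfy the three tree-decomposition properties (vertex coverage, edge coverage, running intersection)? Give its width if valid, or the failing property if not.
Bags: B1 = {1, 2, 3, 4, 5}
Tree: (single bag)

No — vertex 6 appears in no bag.

A tree decomposition must satisfy three properties: every vertex lies in some bag; for every edge, both endpoints lie together in some bag; and for every vertex, the bags containing it form a connected subtree. Here vertex 6 appears in no bag, so the decomposition is invalid.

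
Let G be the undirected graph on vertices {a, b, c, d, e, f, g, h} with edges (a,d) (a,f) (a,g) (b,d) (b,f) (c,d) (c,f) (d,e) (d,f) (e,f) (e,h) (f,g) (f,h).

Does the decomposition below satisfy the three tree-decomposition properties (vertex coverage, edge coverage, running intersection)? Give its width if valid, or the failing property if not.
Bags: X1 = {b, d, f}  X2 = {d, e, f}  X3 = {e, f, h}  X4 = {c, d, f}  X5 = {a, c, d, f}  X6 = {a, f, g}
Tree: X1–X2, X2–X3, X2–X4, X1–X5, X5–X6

No — bags containing vertex c are not connected in the tree.

A tree decomposition must satisfy three properties: every vertex lies in some bag; for every edge, both endpoints lie together in some bag; and for every vertex, the bags containing it form a connected subtree. Here bags containing vertex c are not connected in the tree, so the decomposition is invalid.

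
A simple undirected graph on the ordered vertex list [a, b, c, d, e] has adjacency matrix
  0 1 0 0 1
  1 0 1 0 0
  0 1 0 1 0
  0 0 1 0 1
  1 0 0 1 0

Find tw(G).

A width-2 tree decomposition is:
Bags: B1 = {a, b, e}  B2 = {b, c, e}  B3 = {c, d, e}
Tree: B1–B2, B2–B3
Each bag holds 3 vertices, so the decomposition has width 2, which upper-bounds the treewidth. Since e–a–b–c–d–e is a cycle in G, G is not acyclic. Forests are exactly the graphs of treewidth ≤ 1, so tw(G) ≥ 2. The upper and lower bounds meet at 2, so that is the treewidth.

2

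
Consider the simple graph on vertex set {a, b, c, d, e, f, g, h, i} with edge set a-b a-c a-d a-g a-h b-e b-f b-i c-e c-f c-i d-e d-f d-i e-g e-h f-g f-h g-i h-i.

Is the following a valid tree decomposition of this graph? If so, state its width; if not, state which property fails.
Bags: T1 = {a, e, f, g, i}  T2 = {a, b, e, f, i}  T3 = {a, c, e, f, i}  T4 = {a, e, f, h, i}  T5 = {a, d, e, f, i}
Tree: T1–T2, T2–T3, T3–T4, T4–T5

Yes; width 4.

Vertex coverage: the bags together contain {a, b, c, d, e, f, g, h, i}, the full vertex set. Edge coverage: each edge of G has both endpoints in at least one bag. Running intersection: for every vertex, the bags containing it form a connected subtree. All three properties hold, so this is a valid tree decomposition of width max|bag| − 1 = 4, and hence tw(G) ≤ 4.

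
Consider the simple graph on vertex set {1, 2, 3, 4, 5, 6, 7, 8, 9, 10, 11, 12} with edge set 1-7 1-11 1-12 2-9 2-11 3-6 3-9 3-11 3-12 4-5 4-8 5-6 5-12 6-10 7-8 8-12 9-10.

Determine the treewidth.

3

A width-3 tree decomposition is:
Bags: B1 = {2, 6, 9, 10}  B2 = {2, 3, 6, 9}  B3 = {2, 3, 6, 11}  B4 = {3, 5, 6, 11}  B5 = {3, 5, 11, 12}  B6 = {1, 5, 11, 12}  B7 = {1, 4, 5, 12}  B8 = {1, 4, 8, 12}  B9 = {1, 4, 7, 8}
Tree: B1–B2, B2–B3, B3–B4, B4–B5, B5–B6, B6–B7, B7–B8, B8–B9
Each bag holds 4 vertices, so the decomposition has width 3, which upper-bounds the treewidth. For the lower bound: the 4 vertex sets {2,9,10}, {6}, {3}, {1,5,11,12} are disjoint, each induces a connected subgraph, and every pair is joined by at least one edge of G. Contracting each set to a single vertex therefore yields K_{4} as a minor, and since treewidth is minor-monotone, tw(G) ≥ tw(K_{4}) = 3. Therefore the treewidth is 3.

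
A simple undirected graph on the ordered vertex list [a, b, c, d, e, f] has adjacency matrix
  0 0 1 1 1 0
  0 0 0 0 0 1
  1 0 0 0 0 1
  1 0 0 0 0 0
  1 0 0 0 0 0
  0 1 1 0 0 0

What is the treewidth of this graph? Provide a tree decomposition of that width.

Treewidth 1.
Bags: B1 = {a, c}  B2 = {a, d}  B3 = {c, f}  B4 = {b, f}  B5 = {a, e}
Tree: B1–B2, B1–B3, B3–B4, B2–B5

The largest bag has 2 vertices, giving width 1; this decomposition certifies tw(G) ≤ 1. Any graph with an edge has treewidth ≥ 1, and G has the edge a–c. Hence tw(G) = 1 exactly.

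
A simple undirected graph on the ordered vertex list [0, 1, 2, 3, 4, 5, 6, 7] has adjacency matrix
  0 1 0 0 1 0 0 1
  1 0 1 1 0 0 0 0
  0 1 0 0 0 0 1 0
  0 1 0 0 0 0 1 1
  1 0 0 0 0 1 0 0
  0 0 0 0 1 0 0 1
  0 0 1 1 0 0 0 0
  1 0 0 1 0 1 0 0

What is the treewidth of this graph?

A width-2 tree decomposition is:
Bags: B1 = {4, 5, 7}  B2 = {0, 4, 7}  B3 = {0, 3, 7}  B4 = {0, 1, 3}  B5 = {1, 3, 6}  B6 = {1, 2, 6}
Tree: B1–B2, B2–B3, B3–B4, B4–B5, B5–B6
The largest bag has 3 vertices, giving width 2; this decomposition certifies tw(G) ≤ 2. The edges 5–4–0–7–5 form a cycle, so G is not a tree and its treewidth is at least 2. The upper and lower bounds meet at 2, so that is the treewidth.

2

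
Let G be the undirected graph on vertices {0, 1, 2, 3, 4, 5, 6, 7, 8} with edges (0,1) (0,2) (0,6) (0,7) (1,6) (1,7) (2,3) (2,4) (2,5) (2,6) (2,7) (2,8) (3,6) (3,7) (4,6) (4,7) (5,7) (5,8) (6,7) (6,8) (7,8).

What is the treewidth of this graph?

3

A width-3 tree decomposition is:
Bags: B1 = {2, 4, 6, 7}  B2 = {2, 3, 6, 7}  B3 = {2, 6, 7, 8}  B4 = {2, 5, 7, 8}  B5 = {0, 2, 6, 7}  B6 = {0, 1, 6, 7}
Tree: B1–B2, B1–B3, B3–B4, B2–B5, B5–B6
The largest bag has 4 vertices, giving width 3; this decomposition certifies tw(G) ≤ 3. Conversely, {0, 1, 6, 7} is a clique of size 4, and the vertices of any clique must share a bag in every tree decomposition; so some bag has ≥ 4 vertices and tw(G) ≥ 3. Hence tw(G) = 3 exactly.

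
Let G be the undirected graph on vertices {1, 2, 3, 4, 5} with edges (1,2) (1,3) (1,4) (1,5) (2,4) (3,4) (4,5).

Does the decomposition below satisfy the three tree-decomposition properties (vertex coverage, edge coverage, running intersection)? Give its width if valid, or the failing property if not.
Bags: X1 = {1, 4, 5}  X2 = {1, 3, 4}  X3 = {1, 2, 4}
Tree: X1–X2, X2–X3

Vertex coverage: the bags together contain {1, 2, 3, 4, 5}, the full vertex set. Edge coverage: each edge of G has both endpoints in at least one bag. Running intersection: for every vertex, the bags containing it form a connected subtree. All three properties hold, so this is a valid tree decomposition of width max|bag| − 1 = 2, and hence tw(G) ≤ 2.

Yes; width 2.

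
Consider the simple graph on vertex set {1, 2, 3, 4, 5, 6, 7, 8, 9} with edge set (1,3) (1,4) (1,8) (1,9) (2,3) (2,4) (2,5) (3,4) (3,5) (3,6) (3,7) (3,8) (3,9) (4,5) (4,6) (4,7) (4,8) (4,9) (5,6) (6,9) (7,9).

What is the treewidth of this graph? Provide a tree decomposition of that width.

Each bag holds 4 vertices, so the decomposition has width 3, which upper-bounds the treewidth. For the lower bound, the 4 vertices {1, 3, 4, 8} are pairwise adjacent, and any tree decomposition puts a clique entirely inside one bag — forcing width ≥ 3. The upper and lower bounds meet at 3, so that is the treewidth.

Treewidth 3.
One such decomposition:
Bags: B1 = {3, 4, 7, 9}  B2 = {1, 3, 4, 9}  B3 = {3, 4, 6, 9}  B4 = {3, 4, 5, 6}  B5 = {2, 3, 4, 5}  B6 = {1, 3, 4, 8}
Tree: B1–B2, B1–B3, B3–B4, B4–B5, B2–B6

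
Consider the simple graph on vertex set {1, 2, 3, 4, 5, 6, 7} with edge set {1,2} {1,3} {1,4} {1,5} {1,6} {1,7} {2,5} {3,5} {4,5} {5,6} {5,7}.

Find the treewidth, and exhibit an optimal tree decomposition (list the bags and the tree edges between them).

Each bag holds 3 vertices, so the decomposition has width 2, which upper-bounds the treewidth. For the lower bound, the 3 vertices {1, 2, 5} are pairwise adjacent, and any tree decomposition puts a clique entirely inside one bag — forcing width ≥ 2. Therefore the treewidth is 2.

Treewidth 2.
One such decomposition:
Bags: B1 = {1, 2, 5}  B2 = {1, 3, 5}  B3 = {1, 5, 6}  B4 = {1, 5, 7}  B5 = {1, 4, 5}
Tree: B1–B2, B2–B3, B3–B4, B4–B5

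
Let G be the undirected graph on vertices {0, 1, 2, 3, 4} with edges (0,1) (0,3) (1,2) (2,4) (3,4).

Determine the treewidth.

A width-2 tree decomposition is:
Bags: B1 = {0, 3, 4}  B2 = {0, 2, 4}  B3 = {0, 1, 2}
Tree: B1–B2, B2–B3
Each bag holds 3 vertices, so the decomposition has width 2, which upper-bounds the treewidth. The edges 0–3–4–2–1–0 form a cycle, so G is not a tree and its treewidth is at least 2. Combining the bounds, tw(G) = 2.

2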